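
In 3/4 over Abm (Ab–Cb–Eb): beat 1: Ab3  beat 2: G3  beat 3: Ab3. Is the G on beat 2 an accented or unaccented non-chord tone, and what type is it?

The harmony at that moment is Ab minor triad (Ab, Cb, Eb); G3 is not a chord tone.
It is approached by step down from Ab3 and left by step up to Ab3.
Step away and step back to the same note — a neighbor tone (lower neighbor).
It falls on a weak beat, so it is unaccented.

Unaccented neighbor tone.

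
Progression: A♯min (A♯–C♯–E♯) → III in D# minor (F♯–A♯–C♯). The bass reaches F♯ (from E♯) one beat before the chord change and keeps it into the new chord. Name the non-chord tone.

The harmony at that moment is A♯ minor triad (A♯, C♯, E♯); F♯ is not a chord tone.
It is approached by step up from E♯ and then sustained as the same pitch into the next harmony.
Arriving early and becoming a chord tone when the harmony changes — an anticipation.

F♯ is an anticipation.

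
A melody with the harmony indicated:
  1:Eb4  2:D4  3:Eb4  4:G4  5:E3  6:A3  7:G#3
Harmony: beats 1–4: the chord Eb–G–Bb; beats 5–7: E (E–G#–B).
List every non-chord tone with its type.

D4 (beat 2) — neighbor tone; A3 (beat 6) — appoggiatura.

The harmony at that moment is Eb major triad (Eb, G, Bb); D4 is not a chord tone.
It is approached by step down from Eb4 and left by step up to Eb4.
Step away and step back to the same note — a neighbor tone (lower neighbor).
The harmony at that moment is E major triad (E, G#, B); A3 is not a chord tone.
It is approached by leap up from E3 and left by step down to G#3.
Leap in, step out — an appoggiatura.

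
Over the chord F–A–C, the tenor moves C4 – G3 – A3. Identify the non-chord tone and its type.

G3 is an appoggiatura.

The harmony at that moment is F major triad (F, A, C); G3 is not a chord tone.
It is approached by leap down from C4 and left by step up to A3.
Leap in, step out — an appoggiatura.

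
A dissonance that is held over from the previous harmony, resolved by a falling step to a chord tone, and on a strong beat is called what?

Suspension.

Approach: by preparation — the pitch is first a chord tone, then held (tied or repeated) while the harmony changes under it. Departure: down by step. Metric position: strong.
A prepared dissonance that resolves downward by step — a suspension. (The same figure resolving upward would be a retardation.)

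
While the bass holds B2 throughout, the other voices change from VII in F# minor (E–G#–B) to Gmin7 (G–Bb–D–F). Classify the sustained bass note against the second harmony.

The harmony at that moment is G minor seventh chord (G, Bb, D, F); B2 is not a chord tone.
It is held over (the same pitch as the preceding B2) and then sustained as the same pitch into the next harmony.
Sustained through a change of harmony — a pedal tone.

Pedal tone (pedal point).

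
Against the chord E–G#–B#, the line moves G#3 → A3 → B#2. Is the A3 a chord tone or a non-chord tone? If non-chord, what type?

Non-chord tone — an escape tone.

The harmony at that moment is E augmented triad (E, G#, B#); A3 is not a chord tone.
It is approached by step up from G#3 and left by leap down to B#2.
Step in, leap out — an escape tone.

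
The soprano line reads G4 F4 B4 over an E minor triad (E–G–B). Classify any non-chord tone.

The harmony at that moment is E minor triad (E, G, B); F4 is not a chord tone.
It is approached by step down from G4 and left by leap up to B4.
Step in, leap out — an escape tone.

F4 is an escape tone.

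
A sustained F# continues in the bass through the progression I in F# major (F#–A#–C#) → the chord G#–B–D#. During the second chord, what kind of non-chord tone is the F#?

Pedal tone (pedal point).

The harmony at that moment is G# minor triad (G#, B, D#); F# is not a chord tone.
It is held over (the same pitch as the preceding F#) and then sustained as the same pitch into the next harmony.
Sustained through a change of harmony — a pedal tone.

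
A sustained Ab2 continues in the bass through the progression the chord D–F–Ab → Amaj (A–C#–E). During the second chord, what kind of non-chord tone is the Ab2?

The harmony at that moment is A major triad (A, C#, E); Ab2 is not a chord tone.
It is held over (the same pitch as the preceding Ab2) and then sustained as the same pitch into the next harmony.
Sustained through a change of harmony — a pedal tone.

Pedal tone (pedal point).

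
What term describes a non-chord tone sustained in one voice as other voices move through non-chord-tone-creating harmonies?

Pedal tone.

Approach: none. Departure: none — a single pitch is sustained while the chords change around it, passing through harmonies that do not contain it.
No melodic motion at all; the dissonance is created entirely by the moving harmonies against the stationary note — a pedal tone (pedal point).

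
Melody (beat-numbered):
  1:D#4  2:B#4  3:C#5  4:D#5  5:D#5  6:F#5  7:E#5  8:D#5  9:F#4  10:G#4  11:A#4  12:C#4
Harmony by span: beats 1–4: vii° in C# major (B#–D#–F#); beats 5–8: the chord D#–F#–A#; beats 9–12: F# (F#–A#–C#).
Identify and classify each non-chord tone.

C#5 (beat 3) — passing tone; E#5 (beat 7) — passing tone; G#4 (beat 10) — passing tone.

The harmony at that moment is B# diminished triad (B#, D#, F#); C#5 is not a chord tone.
It is approached by step up from B#4 and left by step up to D#5.
Step in, step out in the same direction — a passing tone.
The harmony at that moment is D# minor triad (D#, F#, A#); E#5 is not a chord tone.
It is approached by step down from F#5 and left by step down to D#5.
Step in, step out in the same direction — a passing tone.
The harmony at that moment is F# major triad (F#, A#, C#); G#4 is not a chord tone.
It is approached by step up from F#4 and left by step up to A#4.
Step in, step out in the same direction — a passing tone.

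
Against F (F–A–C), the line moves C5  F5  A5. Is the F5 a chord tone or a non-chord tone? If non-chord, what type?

Chord tone (the root of F major triad).

F major triad contains F, A, C; F is the root, so it is a chord tone.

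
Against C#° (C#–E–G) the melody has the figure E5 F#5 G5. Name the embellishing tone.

F#5 is a passing tone.

The harmony at that moment is C# diminished triad (C#, E, G); F#5 is not a chord tone.
It is approached by step up from E5 and left by step up to G5.
Step in, step out in the same direction — a passing tone.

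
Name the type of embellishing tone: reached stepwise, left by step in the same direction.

Approach: by step. Departure: by step, continuing in the same direction.
Stepwise on both sides with no change of direction means the note fills in the space between two different chord tones — a passing tone. (Had it turned back to its starting note it would be a neighbor tone instead.)

Passing tone.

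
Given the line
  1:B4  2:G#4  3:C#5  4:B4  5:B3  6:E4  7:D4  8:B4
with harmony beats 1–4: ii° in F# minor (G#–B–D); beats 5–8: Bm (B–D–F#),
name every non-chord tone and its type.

C#5 (beat 3) — appoggiatura; E4 (beat 6) — appoggiatura.

The harmony at that moment is G# diminished triad (G#, B, D); C#5 is not a chord tone.
It is approached by leap up from G#4 and left by step down to B4.
Leap in, step out — an appoggiatura.
The harmony at that moment is B minor triad (B, D, F#); E4 is not a chord tone.
It is approached by leap up from B3 and left by step down to D4.
Leap in, step out — an appoggiatura.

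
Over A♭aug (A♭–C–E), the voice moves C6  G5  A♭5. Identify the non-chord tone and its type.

G5 is an appoggiatura.

The harmony at that moment is A♭ augmented triad (A♭, C, E); G5 is not a chord tone.
It is approached by leap down from C6 and left by step up to A♭5.
Leap in, step out — an appoggiatura.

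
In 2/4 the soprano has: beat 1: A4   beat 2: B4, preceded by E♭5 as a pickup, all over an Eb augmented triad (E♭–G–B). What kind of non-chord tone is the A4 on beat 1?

Appoggiatura.

The harmony at that moment is E♭ augmented triad (E♭, G, B); A4 is not a chord tone.
It is approached by leap down from E♭5 and left by step up to B4.
Leap in, step out, metrically accented — an appoggiatura.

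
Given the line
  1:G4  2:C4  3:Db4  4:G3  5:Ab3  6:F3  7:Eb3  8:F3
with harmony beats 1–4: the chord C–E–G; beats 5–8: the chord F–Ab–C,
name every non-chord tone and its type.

Db4 (beat 3) — escape tone; Eb3 (beat 7) — neighbor tone.

The harmony at that moment is C major triad (C, E, G); Db4 is not a chord tone.
It is approached by step up from C4 and left by leap down to G3.
Step in, leap out — an escape tone.
The harmony at that moment is F minor triad (F, Ab, C); Eb3 is not a chord tone.
It is approached by step down from F3 and left by step up to F3.
Step away and step back to the same note — a neighbor tone (lower neighbor).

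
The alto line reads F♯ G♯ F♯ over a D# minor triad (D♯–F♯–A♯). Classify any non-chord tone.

G♯ is a neighbor tone.

The harmony at that moment is D♯ minor triad (D♯, F♯, A♯); G♯ is not a chord tone.
It is approached by step up from F♯ and left by step down to F♯.
Step away and step back to the same note — a neighbor tone (upper neighbor).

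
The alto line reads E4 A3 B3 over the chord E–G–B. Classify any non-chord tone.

The harmony at that moment is E minor triad (E, G, B); A3 is not a chord tone.
It is approached by leap down from E4 and left by step up to B3.
Leap in, step out — an appoggiatura.

A3 is an appoggiatura.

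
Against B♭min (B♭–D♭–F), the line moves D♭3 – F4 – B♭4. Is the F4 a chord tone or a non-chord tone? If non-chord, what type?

Chord tone (the fifth of Bb minor triad).

Bb minor triad contains B♭, D♭, F; F is the fifth, so it is a chord tone.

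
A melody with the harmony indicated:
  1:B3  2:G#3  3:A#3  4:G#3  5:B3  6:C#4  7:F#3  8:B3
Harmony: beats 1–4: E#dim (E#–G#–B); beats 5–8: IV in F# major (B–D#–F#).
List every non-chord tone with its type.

The harmony at that moment is E# diminished triad (E#, G#, B); A#3 is not a chord tone.
It is approached by step up from G#3 and left by step down to G#3.
Step away and step back to the same note — a neighbor tone (upper neighbor).
The harmony at that moment is B major triad (B, D#, F#); C#4 is not a chord tone.
It is approached by step up from B3 and left by leap down to F#3.
Step in, leap out — an escape tone.

A#3 (beat 3) — neighbor tone; C#4 (beat 6) — escape tone.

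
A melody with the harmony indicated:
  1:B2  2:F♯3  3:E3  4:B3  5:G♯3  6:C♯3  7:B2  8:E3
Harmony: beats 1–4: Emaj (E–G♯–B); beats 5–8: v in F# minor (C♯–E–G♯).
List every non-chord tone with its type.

F♯3 (beat 2) — appoggiatura; B2 (beat 7) — escape tone.

The harmony at that moment is E major triad (E, G♯, B); F♯3 is not a chord tone.
It is approached by leap up from B2 and left by step down to E3.
Leap in, step out — an appoggiatura.
The harmony at that moment is C♯ minor triad (C♯, E, G♯); B2 is not a chord tone.
It is approached by step down from C♯3 and left by leap up to E3.
Step in, leap out — an escape tone.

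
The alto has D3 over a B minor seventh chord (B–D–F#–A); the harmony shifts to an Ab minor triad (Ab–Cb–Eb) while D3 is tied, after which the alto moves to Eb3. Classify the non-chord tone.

D3 is a retardation.

The harmony at that moment is Ab minor triad (Ab, Cb, Eb); D3 is not a chord tone.
It is held over (the same pitch as the preceding D3) and left by step up to Eb3.
Held over from the previous chord and resolving up by step — a retardation.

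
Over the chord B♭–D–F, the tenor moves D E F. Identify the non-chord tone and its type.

E is a passing tone.

The harmony at that moment is B♭ major triad (B♭, D, F); E is not a chord tone.
It is approached by step up from D and left by step up to F.
Step in, step out in the same direction — a passing tone.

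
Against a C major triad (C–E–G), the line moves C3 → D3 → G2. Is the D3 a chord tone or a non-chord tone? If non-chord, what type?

The harmony at that moment is C major triad (C, E, G); D3 is not a chord tone.
It is approached by step up from C3 and left by leap down to G2.
Step in, leap out — an escape tone.

Non-chord tone — an escape tone.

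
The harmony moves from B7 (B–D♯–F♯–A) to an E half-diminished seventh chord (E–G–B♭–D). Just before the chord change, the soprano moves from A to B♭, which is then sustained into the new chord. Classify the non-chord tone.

B♭ is an anticipation.

The harmony at that moment is B dominant seventh chord (B, D♯, F♯, A); B♭ is not a chord tone.
It is approached by step up from A and then sustained as the same pitch into the next harmony.
Arriving early and becoming a chord tone when the harmony changes — an anticipation.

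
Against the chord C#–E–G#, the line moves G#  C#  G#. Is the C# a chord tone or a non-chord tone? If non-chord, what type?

Chord tone (the root of C# minor triad).

C# minor triad contains C#, E, G#; C# is the root, so it is a chord tone.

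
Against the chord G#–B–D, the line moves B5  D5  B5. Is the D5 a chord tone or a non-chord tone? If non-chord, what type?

Chord tone (the fifth of G# diminished triad).

G# diminished triad contains G#, B, D; D is the fifth, so it is a chord tone.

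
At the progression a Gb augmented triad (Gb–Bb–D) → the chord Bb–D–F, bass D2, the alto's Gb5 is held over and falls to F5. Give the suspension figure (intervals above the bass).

4–3 suspension.

At the second chord the bass is D2. The suspended Gb5 lies a fourth above the bass; after resolving down by step to F5, the interval above the bass becomes a third.
Suspension figures are named by those two intervals: 4–3.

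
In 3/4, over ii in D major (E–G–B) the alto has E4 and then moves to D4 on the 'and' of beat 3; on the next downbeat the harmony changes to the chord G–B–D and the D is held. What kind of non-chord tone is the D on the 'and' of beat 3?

The harmony at that moment is E minor triad (E, G, B); D4 is not a chord tone.
It is approached by step down from E4 and then sustained as the same pitch into the next harmony.
Arriving early and becoming a chord tone when the harmony changes — an anticipation.

Anticipation.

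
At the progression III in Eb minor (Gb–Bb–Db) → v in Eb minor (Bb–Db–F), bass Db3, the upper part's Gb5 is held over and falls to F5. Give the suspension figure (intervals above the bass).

At the second chord the bass is Db3. The suspended Gb5 lies a fourth above the bass; after resolving down by step to F5, the interval above the bass becomes a third.
Suspension figures are named by those two intervals: 4–3.

4–3 suspension.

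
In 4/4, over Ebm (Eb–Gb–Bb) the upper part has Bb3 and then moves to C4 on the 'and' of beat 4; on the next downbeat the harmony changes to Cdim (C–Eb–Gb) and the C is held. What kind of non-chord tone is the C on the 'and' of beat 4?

Anticipation.

The harmony at that moment is Eb minor triad (Eb, Gb, Bb); C4 is not a chord tone.
It is approached by step up from Bb3 and then sustained as the same pitch into the next harmony.
Arriving early and becoming a chord tone when the harmony changes — an anticipation.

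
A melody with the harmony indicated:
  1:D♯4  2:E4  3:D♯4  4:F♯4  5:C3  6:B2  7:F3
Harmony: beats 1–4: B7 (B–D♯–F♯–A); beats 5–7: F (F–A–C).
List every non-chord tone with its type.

The harmony at that moment is B dominant seventh chord (B, D♯, F♯, A); E4 is not a chord tone.
It is approached by step up from D♯4 and left by step down to D♯4.
Step away and step back to the same note — a neighbor tone (upper neighbor).
The harmony at that moment is F major triad (F, A, C); B2 is not a chord tone.
It is approached by step down from C3 and left by leap up to F3.
Step in, leap out — an escape tone.

E4 (beat 2) — neighbor tone; B2 (beat 6) — escape tone.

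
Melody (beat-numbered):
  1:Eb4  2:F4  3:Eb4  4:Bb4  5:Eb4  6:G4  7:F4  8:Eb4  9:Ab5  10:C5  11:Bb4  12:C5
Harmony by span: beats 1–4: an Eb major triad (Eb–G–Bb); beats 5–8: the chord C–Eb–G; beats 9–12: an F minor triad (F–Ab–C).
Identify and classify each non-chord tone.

The harmony at that moment is Eb major triad (Eb, G, Bb); F4 is not a chord tone.
It is approached by step up from Eb4 and left by step down to Eb4.
Step away and step back to the same note — a neighbor tone (upper neighbor).
The harmony at that moment is C minor triad (C, Eb, G); F4 is not a chord tone.
It is approached by step down from G4 and left by step down to Eb4.
Step in, step out in the same direction — a passing tone.
The harmony at that moment is F minor triad (F, Ab, C); Bb4 is not a chord tone.
It is approached by step down from C5 and left by step up to C5.
Step away and step back to the same note — a neighbor tone (lower neighbor).

F4 (beat 2) — neighbor tone; F4 (beat 7) — passing tone; Bb4 (beat 11) — neighbor tone.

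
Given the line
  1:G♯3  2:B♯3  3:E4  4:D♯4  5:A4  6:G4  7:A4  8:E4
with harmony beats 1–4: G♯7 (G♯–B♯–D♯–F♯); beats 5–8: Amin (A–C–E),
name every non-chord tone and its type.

The harmony at that moment is G♯ dominant seventh chord (G♯, B♯, D♯, F♯); E4 is not a chord tone.
It is approached by leap up from B♯3 and left by step down to D♯4.
Leap in, step out — an appoggiatura.
The harmony at that moment is A minor triad (A, C, E); G4 is not a chord tone.
It is approached by step down from A4 and left by step up to A4.
Step away and step back to the same note — a neighbor tone (lower neighbor).

E4 (beat 3) — appoggiatura; G4 (beat 6) — neighbor tone.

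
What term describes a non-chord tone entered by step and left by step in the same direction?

Passing tone.

Approach: by step. Departure: by step, continuing in the same direction.
Stepwise on both sides with no change of direction means the note fills in the space between two different chord tones — a passing tone. (Had it turned back to its starting note it would be a neighbor tone instead.)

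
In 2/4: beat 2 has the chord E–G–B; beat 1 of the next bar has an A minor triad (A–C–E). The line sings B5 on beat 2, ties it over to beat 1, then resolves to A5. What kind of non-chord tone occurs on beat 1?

The harmony at that moment is A minor triad (A, C, E); B5 is not a chord tone.
It is held over (the same pitch as the preceding B5) and left by step down to A5.
Held over from the previous chord and resolving down by step — a suspension.

Suspension.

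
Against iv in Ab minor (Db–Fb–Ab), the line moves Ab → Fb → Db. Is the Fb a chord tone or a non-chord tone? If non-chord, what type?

Chord tone (the third of Db minor triad).

Db minor triad contains Db, Fb, Ab; Fb is the third, so it is a chord tone.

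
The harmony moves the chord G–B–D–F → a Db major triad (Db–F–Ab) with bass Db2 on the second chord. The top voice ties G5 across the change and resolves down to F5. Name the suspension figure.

At the second chord the bass is Db2. The suspended G5 lies a fourth above the bass; after resolving down by step to F5, the interval above the bass becomes a third.
Suspension figures are named by those two intervals: 4–3.

4–3 suspension.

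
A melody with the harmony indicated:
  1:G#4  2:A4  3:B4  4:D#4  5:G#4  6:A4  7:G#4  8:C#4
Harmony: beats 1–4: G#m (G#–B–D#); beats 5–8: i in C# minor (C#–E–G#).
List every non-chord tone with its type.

A4 (beat 2) — passing tone; A4 (beat 6) — neighbor tone.

The harmony at that moment is G# minor triad (G#, B, D#); A4 is not a chord tone.
It is approached by step up from G#4 and left by step up to B4.
Step in, step out in the same direction — a passing tone.
The harmony at that moment is C# minor triad (C#, E, G#); A4 is not a chord tone.
It is approached by step up from G#4 and left by step down to G#4.
Step away and step back to the same note — a neighbor tone (upper neighbor).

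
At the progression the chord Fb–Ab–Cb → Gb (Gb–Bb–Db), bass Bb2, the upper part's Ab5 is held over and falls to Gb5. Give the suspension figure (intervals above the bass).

At the second chord the bass is Bb2. The suspended Ab5 lies a seventh above the bass; after resolving down by step to Gb5, the interval above the bass becomes a sixth.
Suspension figures are named by those two intervals: 7–6.

7–6 suspension.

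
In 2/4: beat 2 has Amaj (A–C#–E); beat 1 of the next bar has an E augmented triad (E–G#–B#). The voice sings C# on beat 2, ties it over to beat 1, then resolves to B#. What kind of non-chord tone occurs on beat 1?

The harmony at that moment is E augmented triad (E, G#, B#); C# is not a chord tone.
It is held over (the same pitch as the preceding C#) and left by step down to B#.
Held over from the previous chord and resolving down by step — a suspension.

Suspension.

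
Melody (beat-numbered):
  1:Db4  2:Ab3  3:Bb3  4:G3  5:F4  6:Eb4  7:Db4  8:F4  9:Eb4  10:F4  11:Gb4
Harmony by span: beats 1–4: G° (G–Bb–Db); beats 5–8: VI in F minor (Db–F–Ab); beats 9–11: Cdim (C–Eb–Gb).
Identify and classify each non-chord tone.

Ab3 (beat 2) — appoggiatura; Eb4 (beat 6) — passing tone; F4 (beat 10) — passing tone.

The harmony at that moment is G diminished triad (G, Bb, Db); Ab3 is not a chord tone.
It is approached by leap down from Db4 and left by step up to Bb3.
Leap in, step out — an appoggiatura.
The harmony at that moment is Db major triad (Db, F, Ab); Eb4 is not a chord tone.
It is approached by step down from F4 and left by step down to Db4.
Step in, step out in the same direction — a passing tone.
The harmony at that moment is C diminished triad (C, Eb, Gb); F4 is not a chord tone.
It is approached by step up from Eb4 and left by step up to Gb4.
Step in, step out in the same direction — a passing tone.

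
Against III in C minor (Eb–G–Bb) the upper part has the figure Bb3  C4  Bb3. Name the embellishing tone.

C4 is a neighbor tone.

The harmony at that moment is Eb major triad (Eb, G, Bb); C4 is not a chord tone.
It is approached by step up from Bb3 and left by step down to Bb3.
Step away and step back to the same note — a neighbor tone (upper neighbor).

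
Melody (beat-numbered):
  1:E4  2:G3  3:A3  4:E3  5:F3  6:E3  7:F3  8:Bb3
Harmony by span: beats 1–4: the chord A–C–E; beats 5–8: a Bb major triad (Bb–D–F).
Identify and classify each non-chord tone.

The harmony at that moment is A minor triad (A, C, E); G3 is not a chord tone.
It is approached by leap down from E4 and left by step up to A3.
Leap in, step out — an appoggiatura.
The harmony at that moment is Bb major triad (Bb, D, F); E3 is not a chord tone.
It is approached by step down from F3 and left by step up to F3.
Step away and step back to the same note — a neighbor tone (lower neighbor).

G3 (beat 2) — appoggiatura; E3 (beat 6) — neighbor tone.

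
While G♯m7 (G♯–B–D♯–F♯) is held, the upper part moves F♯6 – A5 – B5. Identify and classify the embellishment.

A5 is an appoggiatura.

The harmony at that moment is G♯ minor seventh chord (G♯, B, D♯, F♯); A5 is not a chord tone.
It is approached by leap down from F♯6 and left by step up to B5.
Leap in, step out — an appoggiatura.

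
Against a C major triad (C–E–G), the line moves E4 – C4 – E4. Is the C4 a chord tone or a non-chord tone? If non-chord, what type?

Chord tone (the root of C major triad).

C major triad contains C, E, G; C is the root, so it is a chord tone.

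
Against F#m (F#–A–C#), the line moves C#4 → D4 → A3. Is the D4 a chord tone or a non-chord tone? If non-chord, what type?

The harmony at that moment is F# minor triad (F#, A, C#); D4 is not a chord tone.
It is approached by step up from C#4 and left by leap down to A3.
Step in, leap out — an escape tone.

Non-chord tone — an escape tone.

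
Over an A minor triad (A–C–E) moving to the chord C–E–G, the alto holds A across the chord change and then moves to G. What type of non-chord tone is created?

A is a suspension.

The harmony at that moment is C major triad (C, E, G); A is not a chord tone.
It is held over (the same pitch as the preceding A) and left by step down to G.
Held over from the previous chord and resolving down by step — a suspension.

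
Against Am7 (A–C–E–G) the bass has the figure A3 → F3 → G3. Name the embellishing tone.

The harmony at that moment is A minor seventh chord (A, C, E, G); F3 is not a chord tone.
It is approached by leap down from A3 and left by step up to G3.
Leap in, step out — an appoggiatura.

F3 is an appoggiatura.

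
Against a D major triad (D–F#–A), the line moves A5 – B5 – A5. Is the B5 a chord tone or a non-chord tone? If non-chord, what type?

The harmony at that moment is D major triad (D, F#, A); B5 is not a chord tone.
It is approached by step up from A5 and left by step down to A5.
Step away and step back to the same note — a neighbor tone (upper neighbor).

Non-chord tone — a neighbor tone.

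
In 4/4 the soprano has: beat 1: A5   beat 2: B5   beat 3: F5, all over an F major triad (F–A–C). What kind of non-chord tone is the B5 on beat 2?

Escape tone.

The harmony at that moment is F major triad (F, A, C); B5 is not a chord tone.
It is approached by step up from A5 and left by leap down to F5.
Step in, leap out, on a weak beat — an escape tone.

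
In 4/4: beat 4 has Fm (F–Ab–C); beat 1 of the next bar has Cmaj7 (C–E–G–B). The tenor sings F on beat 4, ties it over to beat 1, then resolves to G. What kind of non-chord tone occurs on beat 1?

Retardation.

The harmony at that moment is C major seventh chord (C, E, G, B); F is not a chord tone.
It is held over (the same pitch as the preceding F) and left by step up to G.
Held over from the previous chord and resolving up by step — a retardation.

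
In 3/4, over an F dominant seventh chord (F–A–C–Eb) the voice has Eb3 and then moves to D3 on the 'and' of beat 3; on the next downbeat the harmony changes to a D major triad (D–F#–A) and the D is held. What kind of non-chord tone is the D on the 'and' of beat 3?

The harmony at that moment is F dominant seventh chord (F, A, C, Eb); D3 is not a chord tone.
It is approached by step down from Eb3 and then sustained as the same pitch into the next harmony.
Arriving early and becoming a chord tone when the harmony changes — an anticipation.

Anticipation.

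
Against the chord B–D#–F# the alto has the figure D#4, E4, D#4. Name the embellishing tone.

The harmony at that moment is B major triad (B, D#, F#); E4 is not a chord tone.
It is approached by step up from D#4 and left by step down to D#4.
Step away and step back to the same note — a neighbor tone (upper neighbor).

E4 is a neighbor tone.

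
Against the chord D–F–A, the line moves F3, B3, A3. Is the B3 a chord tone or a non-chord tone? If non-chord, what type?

The harmony at that moment is D minor triad (D, F, A); B3 is not a chord tone.
It is approached by leap up from F3 and left by step down to A3.
Leap in, step out — an appoggiatura.

Non-chord tone — an appoggiatura.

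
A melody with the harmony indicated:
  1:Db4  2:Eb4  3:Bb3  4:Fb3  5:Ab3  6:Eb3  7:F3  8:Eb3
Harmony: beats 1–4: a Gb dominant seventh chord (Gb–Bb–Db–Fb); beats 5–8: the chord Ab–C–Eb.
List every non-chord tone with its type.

The harmony at that moment is Gb dominant seventh chord (Gb, Bb, Db, Fb); Eb4 is not a chord tone.
It is approached by step up from Db4 and left by leap down to Bb3.
Step in, leap out — an escape tone.
The harmony at that moment is Ab major triad (Ab, C, Eb); F3 is not a chord tone.
It is approached by step up from Eb3 and left by step down to Eb3.
Step away and step back to the same note — a neighbor tone (upper neighbor).

Eb4 (beat 2) — escape tone; F3 (beat 7) — neighbor tone.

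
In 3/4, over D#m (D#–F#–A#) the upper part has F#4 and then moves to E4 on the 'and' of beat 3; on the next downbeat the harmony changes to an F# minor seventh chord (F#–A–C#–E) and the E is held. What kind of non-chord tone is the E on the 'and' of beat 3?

Anticipation.

The harmony at that moment is D# minor triad (D#, F#, A#); E4 is not a chord tone.
It is approached by step down from F#4 and then sustained as the same pitch into the next harmony.
Arriving early and becoming a chord tone when the harmony changes — an anticipation.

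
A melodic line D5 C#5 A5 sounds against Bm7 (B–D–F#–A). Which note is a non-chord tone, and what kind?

C#5 is an escape tone.

The harmony at that moment is B minor seventh chord (B, D, F#, A); C#5 is not a chord tone.
It is approached by step down from D5 and left by leap up to A5.
Step in, leap out — an escape tone.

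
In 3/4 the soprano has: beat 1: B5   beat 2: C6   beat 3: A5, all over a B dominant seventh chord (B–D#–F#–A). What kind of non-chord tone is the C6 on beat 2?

The harmony at that moment is B dominant seventh chord (B, D#, F#, A); C6 is not a chord tone.
It is approached by step up from B5 and left by leap down to A5.
Step in, leap out, on a weak beat — an escape tone.

Escape tone.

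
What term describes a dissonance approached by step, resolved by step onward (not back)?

Passing tone.

Approach: by step. Departure: by step, continuing in the same direction.
Stepwise on both sides with no change of direction means the note fills in the space between two different chord tones — a passing tone. (Had it turned back to its starting note it would be a neighbor tone instead.)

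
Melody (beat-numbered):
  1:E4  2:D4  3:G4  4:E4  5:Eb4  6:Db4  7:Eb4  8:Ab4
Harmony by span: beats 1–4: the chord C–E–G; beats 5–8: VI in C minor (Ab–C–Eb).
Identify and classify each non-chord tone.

D4 (beat 2) — escape tone; Db4 (beat 6) — neighbor tone.

The harmony at that moment is C major triad (C, E, G); D4 is not a chord tone.
It is approached by step down from E4 and left by leap up to G4.
Step in, leap out — an escape tone.
The harmony at that moment is Ab major triad (Ab, C, Eb); Db4 is not a chord tone.
It is approached by step down from Eb4 and left by step up to Eb4.
Step away and step back to the same note — a neighbor tone (lower neighbor).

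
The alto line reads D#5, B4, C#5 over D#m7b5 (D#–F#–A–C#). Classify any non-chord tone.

The harmony at that moment is D# half-diminished seventh chord (D#, F#, A, C#); B4 is not a chord tone.
It is approached by leap down from D#5 and left by step up to C#5.
Leap in, step out — an appoggiatura.

B4 is an appoggiatura.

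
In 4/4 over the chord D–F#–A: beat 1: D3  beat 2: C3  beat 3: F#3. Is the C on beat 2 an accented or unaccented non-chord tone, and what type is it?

The harmony at that moment is D major triad (D, F#, A); C3 is not a chord tone.
It is approached by step down from D3 and left by leap up to F#3.
Step in, leap out — an escape tone.
It falls on a weak beat, so it is unaccented.

Unaccented escape tone.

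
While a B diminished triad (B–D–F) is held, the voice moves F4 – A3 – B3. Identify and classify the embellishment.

A3 is an appoggiatura.

The harmony at that moment is B diminished triad (B, D, F); A3 is not a chord tone.
It is approached by leap down from F4 and left by step up to B3.
Leap in, step out — an appoggiatura.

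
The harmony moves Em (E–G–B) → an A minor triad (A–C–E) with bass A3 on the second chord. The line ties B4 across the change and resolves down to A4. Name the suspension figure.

9–8 suspension.

At the second chord the bass is A3. The suspended B4 lies a ninth above the bass; after resolving down by step to A4, the interval above the bass becomes an octave.
Suspension figures are named by those two intervals: 9–8.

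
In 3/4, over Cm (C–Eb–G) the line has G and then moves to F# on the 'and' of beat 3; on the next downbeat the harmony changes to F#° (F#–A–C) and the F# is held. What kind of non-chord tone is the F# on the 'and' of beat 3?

The harmony at that moment is C minor triad (C, Eb, G); F# is not a chord tone.
It is approached by step down from G and then sustained as the same pitch into the next harmony.
Arriving early and becoming a chord tone when the harmony changes — an anticipation.

Anticipation.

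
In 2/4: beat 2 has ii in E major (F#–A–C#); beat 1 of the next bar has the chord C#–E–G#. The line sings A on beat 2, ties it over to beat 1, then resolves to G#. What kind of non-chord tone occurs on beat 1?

The harmony at that moment is C# minor triad (C#, E, G#); A is not a chord tone.
It is held over (the same pitch as the preceding A) and left by step down to G#.
Held over from the previous chord and resolving down by step — a suspension.

Suspension.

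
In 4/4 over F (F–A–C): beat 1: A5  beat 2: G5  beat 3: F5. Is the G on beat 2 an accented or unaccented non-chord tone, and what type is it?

The harmony at that moment is F major triad (F, A, C); G5 is not a chord tone.
It is approached by step down from A5 and left by step down to F5.
Step in, step out in the same direction — a passing tone.
It falls on a weak beat, so it is unaccented.

Unaccented passing tone.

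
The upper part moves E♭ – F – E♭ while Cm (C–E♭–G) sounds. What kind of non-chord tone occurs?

F is a neighbor tone.

The harmony at that moment is C minor triad (C, E♭, G); F is not a chord tone.
It is approached by step up from E♭ and left by step down to E♭.
Step away and step back to the same note — a neighbor tone (upper neighbor).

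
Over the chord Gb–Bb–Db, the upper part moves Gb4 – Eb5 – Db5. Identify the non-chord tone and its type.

The harmony at that moment is Gb major triad (Gb, Bb, Db); Eb5 is not a chord tone.
It is approached by leap up from Gb4 and left by step down to Db5.
Leap in, step out — an appoggiatura.

Eb5 is an appoggiatura.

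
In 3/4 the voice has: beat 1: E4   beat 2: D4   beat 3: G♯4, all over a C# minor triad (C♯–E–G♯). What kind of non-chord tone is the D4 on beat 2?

The harmony at that moment is C♯ minor triad (C♯, E, G♯); D4 is not a chord tone.
It is approached by step down from E4 and left by leap up to G♯4.
Step in, leap out, on a weak beat — an escape tone.

Escape tone.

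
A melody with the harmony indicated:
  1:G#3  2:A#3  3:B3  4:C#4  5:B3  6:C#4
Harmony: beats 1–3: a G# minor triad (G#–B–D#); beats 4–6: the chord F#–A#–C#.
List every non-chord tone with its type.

A#3 (beat 2) — passing tone; B3 (beat 5) — neighbor tone.

The harmony at that moment is G# minor triad (G#, B, D#); A#3 is not a chord tone.
It is approached by step up from G#3 and left by step up to B3.
Step in, step out in the same direction — a passing tone.
The harmony at that moment is F# major triad (F#, A#, C#); B3 is not a chord tone.
It is approached by step down from C#4 and left by step up to C#4.
Step away and step back to the same note — a neighbor tone (lower neighbor).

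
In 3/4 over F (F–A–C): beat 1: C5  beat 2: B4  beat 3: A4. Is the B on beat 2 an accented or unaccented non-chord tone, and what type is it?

The harmony at that moment is F major triad (F, A, C); B4 is not a chord tone.
It is approached by step down from C5 and left by step down to A4.
Step in, step out in the same direction — a passing tone.
It falls on a weak beat, so it is unaccented.

Unaccented passing tone.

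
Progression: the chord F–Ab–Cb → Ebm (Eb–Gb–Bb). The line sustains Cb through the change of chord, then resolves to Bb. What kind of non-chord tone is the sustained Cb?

The harmony at that moment is Eb minor triad (Eb, Gb, Bb); Cb is not a chord tone.
It is held over (the same pitch as the preceding Cb) and left by step down to Bb.
Held over from the previous chord and resolving down by step — a suspension.

Cb is a suspension.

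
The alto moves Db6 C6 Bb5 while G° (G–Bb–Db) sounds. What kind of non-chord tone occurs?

C6 is a passing tone.

The harmony at that moment is G diminished triad (G, Bb, Db); C6 is not a chord tone.
It is approached by step down from Db6 and left by step down to Bb5.
Step in, step out in the same direction — a passing tone.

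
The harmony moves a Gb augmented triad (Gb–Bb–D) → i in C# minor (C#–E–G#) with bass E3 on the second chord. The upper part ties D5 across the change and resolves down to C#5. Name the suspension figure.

At the second chord the bass is E3. The suspended D5 lies a seventh above the bass; after resolving down by step to C#5, the interval above the bass becomes a sixth.
Suspension figures are named by those two intervals: 7–6.

7–6 suspension.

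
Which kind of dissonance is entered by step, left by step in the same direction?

Passing tone.

Approach: by step. Departure: by step, continuing in the same direction.
Stepwise on both sides with no change of direction means the note fills in the space between two different chord tones — a passing tone. (Had it turned back to its starting note it would be a neighbor tone instead.)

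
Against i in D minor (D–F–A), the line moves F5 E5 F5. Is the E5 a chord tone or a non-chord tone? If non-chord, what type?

Non-chord tone — a neighbor tone.

The harmony at that moment is D minor triad (D, F, A); E5 is not a chord tone.
It is approached by step down from F5 and left by step up to F5.
Step away and step back to the same note — a neighbor tone (lower neighbor).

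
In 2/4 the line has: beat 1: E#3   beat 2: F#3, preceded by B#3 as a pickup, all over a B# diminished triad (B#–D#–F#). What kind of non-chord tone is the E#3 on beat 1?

The harmony at that moment is B# diminished triad (B#, D#, F#); E#3 is not a chord tone.
It is approached by leap down from B#3 and left by step up to F#3.
Leap in, step out, metrically accented — an appoggiatura.

Appoggiatura.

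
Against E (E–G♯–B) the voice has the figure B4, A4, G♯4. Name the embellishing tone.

The harmony at that moment is E major triad (E, G♯, B); A4 is not a chord tone.
It is approached by step down from B4 and left by step down to G♯4.
Step in, step out in the same direction — a passing tone.

A4 is a passing tone.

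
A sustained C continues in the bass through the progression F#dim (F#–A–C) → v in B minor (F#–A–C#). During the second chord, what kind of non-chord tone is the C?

Pedal tone (pedal point).

The harmony at that moment is F# minor triad (F#, A, C#); C is not a chord tone.
It is held over (the same pitch as the preceding C) and then sustained as the same pitch into the next harmony.
Sustained through a change of harmony — a pedal tone.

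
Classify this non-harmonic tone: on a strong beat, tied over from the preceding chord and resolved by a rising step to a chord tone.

Retardation.

Approach: by preparation — the pitch is first a chord tone, then held (tied or repeated) while the harmony changes under it. Departure: up by step. Metric position: strong.
A prepared dissonance that resolves upward by step — a retardation. (The same figure resolving downward would be a suspension.)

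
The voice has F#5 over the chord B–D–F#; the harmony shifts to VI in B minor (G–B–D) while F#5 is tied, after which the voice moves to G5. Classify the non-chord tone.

The harmony at that moment is G major triad (G, B, D); F#5 is not a chord tone.
It is held over (the same pitch as the preceding F#5) and left by step up to G5.
Held over from the previous chord and resolving up by step — a retardation.

F#5 is a retardation.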